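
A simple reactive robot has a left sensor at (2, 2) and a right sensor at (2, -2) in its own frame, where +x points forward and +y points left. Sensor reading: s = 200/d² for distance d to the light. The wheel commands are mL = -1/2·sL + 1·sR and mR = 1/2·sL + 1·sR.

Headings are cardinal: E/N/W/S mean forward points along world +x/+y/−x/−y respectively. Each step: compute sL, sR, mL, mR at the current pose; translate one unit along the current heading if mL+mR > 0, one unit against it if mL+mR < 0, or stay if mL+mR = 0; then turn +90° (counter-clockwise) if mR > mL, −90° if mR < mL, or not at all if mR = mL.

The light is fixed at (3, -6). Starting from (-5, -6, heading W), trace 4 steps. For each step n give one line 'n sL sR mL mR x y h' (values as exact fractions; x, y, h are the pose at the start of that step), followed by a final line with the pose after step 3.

0 25/13 25/13 25/26 75/26 -5 -6 W
1 200/53 8/5 -76/265 924/265 -6 -6 S
2 4 100/29 42/29 158/29 -6 -7 E
3 200/101 200/37 16500/3737 23900/3737 -5 -7 N
final -5 -6 W

n=0: pose=(-5,-6,W); sL=25/13, sR=25/13; mL=25/26, mR=75/26; mL+mR=50/13 → advance +1; mR−mL=25/13 → turn +1·90°
n=1: pose=(-6,-6,S); sL=200/53, sR=8/5; mL=-76/265, mR=924/265; mL+mR=16/5 → advance +1; mR−mL=200/53 → turn +1·90°
n=2: pose=(-6,-7,E); sL=4, sR=100/29; mL=42/29, mR=158/29; mL+mR=200/29 → advance +1; mR−mL=4 → turn +1·90°
n=3: pose=(-5,-7,N); sL=200/101, sR=200/37; mL=16500/3737, mR=23900/3737; mL+mR=400/37 → advance +1; mR−mL=200/101 → turn +1·90°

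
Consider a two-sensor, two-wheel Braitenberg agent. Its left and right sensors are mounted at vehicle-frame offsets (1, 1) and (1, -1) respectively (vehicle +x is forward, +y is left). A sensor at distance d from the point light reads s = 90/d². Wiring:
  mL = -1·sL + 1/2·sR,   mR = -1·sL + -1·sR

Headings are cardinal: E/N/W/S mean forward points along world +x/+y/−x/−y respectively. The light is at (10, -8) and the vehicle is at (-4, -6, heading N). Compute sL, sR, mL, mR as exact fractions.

5/13 45/89 -305/2314 -1030/1157

left sensor world pos  = (-5, -5); dL² = 234
right sensor world pos = (-3, -5); dR² = 178
sL = 90/234 = 5/13
sR = 90/178 = 45/89
mL = -1·sL + 1/2·sR = -305/2314
mR = -1·sL + -1·sR = -1030/1157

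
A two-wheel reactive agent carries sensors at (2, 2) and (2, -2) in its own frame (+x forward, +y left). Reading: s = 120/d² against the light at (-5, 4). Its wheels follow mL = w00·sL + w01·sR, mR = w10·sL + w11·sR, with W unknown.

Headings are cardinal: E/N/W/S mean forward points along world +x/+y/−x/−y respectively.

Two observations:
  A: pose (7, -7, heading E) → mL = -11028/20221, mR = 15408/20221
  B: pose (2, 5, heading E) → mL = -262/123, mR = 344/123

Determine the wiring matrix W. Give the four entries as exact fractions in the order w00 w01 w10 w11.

-1/2 -1 1 1

obs A: pose=(7,-7,E) → sL=120/277, sR=24/73, mL=-11028/20221, mR=15408/20221
obs B: pose=(2,5,E) → sL=4/3, sR=60/41, mL=-262/123, mR=344/123
sensor matrix S = [[120/277, 24/73], [4/3, 60/41]]; det S = 162176/829061
solve [mL_A; mL_B] = S·[w00; w01] and [mR_A; mR_B] = S·[w10; w11]:
  w00 = -1/2, w01 = -1, w10 = 1, w11 = 1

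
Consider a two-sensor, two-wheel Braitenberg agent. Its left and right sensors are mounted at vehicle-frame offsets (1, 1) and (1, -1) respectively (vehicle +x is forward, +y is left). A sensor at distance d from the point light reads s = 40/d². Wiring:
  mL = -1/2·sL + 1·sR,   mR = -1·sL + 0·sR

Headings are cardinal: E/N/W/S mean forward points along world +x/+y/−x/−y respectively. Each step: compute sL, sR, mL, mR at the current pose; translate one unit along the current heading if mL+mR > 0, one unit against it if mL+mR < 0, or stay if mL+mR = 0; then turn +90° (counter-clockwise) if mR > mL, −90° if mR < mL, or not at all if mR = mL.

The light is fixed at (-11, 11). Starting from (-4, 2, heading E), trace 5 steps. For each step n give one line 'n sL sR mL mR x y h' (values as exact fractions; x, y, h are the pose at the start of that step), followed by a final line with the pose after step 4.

n=0: pose=(-4,2,E); sL=5/16, sR=10/41; mL=115/1312, mR=-5/16; mL+mR=-295/1312 → advance -1; mR−mL=-525/1312 → turn -1·90°
n=1: pose=(-5,2,S); sL=40/149, sR=8/25; mL=692/3725, mR=-40/149; mL+mR=-308/3725 → advance -1; mR−mL=-1692/3725 → turn -1·90°
n=2: pose=(-5,3,W); sL=20/53, sR=20/37; mL=690/1961, mR=-20/53; mL+mR=-50/1961 → advance -1; mR−mL=-1430/1961 → turn -1·90°
n=3: pose=(-4,3,N); sL=8/17, sR=40/113; mL=228/1921, mR=-8/17; mL+mR=-676/1921 → advance -1; mR−mL=-1132/1921 → turn -1·90°
n=4: pose=(-4,2,E); sL=5/16, sR=10/41; mL=115/1312, mR=-5/16; mL+mR=-295/1312 → advance -1; mR−mL=-525/1312 → turn -1·90°

0 5/16 10/41 115/1312 -5/16 -4 2 E
1 40/149 8/25 692/3725 -40/149 -5 2 S
2 20/53 20/37 690/1961 -20/53 -5 3 W
3 8/17 40/113 228/1921 -8/17 -4 3 N
4 5/16 10/41 115/1312 -5/16 -4 2 E
final -5 2 S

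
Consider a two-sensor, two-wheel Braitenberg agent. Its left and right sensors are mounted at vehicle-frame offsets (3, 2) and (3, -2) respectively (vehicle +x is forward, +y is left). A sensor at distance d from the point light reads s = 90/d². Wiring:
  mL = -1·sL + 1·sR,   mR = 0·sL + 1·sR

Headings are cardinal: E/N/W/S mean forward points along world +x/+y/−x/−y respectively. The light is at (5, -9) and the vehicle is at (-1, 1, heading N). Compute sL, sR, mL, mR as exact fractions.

90/233 18/37 864/8621 18/37

left sensor world pos  = (-3, 4); dL² = 233
right sensor world pos = (1, 4); dR² = 185
sL = 90/233 = 90/233
sR = 90/185 = 18/37
mL = -1·sL + 1·sR = 864/8621
mR = 0·sL + 1·sR = 18/37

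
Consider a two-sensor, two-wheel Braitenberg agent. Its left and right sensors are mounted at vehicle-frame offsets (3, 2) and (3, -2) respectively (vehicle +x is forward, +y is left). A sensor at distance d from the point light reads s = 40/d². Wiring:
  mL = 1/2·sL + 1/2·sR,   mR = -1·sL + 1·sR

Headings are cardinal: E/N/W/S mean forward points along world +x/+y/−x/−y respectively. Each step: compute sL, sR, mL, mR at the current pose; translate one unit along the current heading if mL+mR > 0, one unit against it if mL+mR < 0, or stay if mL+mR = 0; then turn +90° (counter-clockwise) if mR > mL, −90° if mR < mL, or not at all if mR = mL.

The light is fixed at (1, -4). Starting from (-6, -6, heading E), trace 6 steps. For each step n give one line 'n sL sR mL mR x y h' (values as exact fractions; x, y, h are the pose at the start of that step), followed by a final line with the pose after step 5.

0 5/2 5/4 15/8 -5/4 -6 -6 E
1 40/41 40/89 2600/3649 -1920/3649 -5 -6 S
2 20/53 20/41 940/2173 240/2173 -5 -7 W
3 40/81 8/5 424/405 448/405 -6 -7 N
4 10/29 2/5 54/145 8/145 -6 -6 W
5 40/101 40/37 2760/3737 2560/3737 -7 -6 N
final -7 -5 E

n=0: pose=(-6,-6,E); sL=5/2, sR=5/4; mL=15/8, mR=-5/4; mL+mR=5/8 → advance +1; mR−mL=-25/8 → turn -1·90°
n=1: pose=(-5,-6,S); sL=40/41, sR=40/89; mL=2600/3649, mR=-1920/3649; mL+mR=680/3649 → advance +1; mR−mL=-4520/3649 → turn -1·90°
n=2: pose=(-5,-7,W); sL=20/53, sR=20/41; mL=940/2173, mR=240/2173; mL+mR=1180/2173 → advance +1; mR−mL=-700/2173 → turn -1·90°
n=3: pose=(-6,-7,N); sL=40/81, sR=8/5; mL=424/405, mR=448/405; mL+mR=872/405 → advance +1; mR−mL=8/135 → turn +1·90°
n=4: pose=(-6,-6,W); sL=10/29, sR=2/5; mL=54/145, mR=8/145; mL+mR=62/145 → advance +1; mR−mL=-46/145 → turn -1·90°
n=5: pose=(-7,-6,N); sL=40/101, sR=40/37; mL=2760/3737, mR=2560/3737; mL+mR=5320/3737 → advance +1; mR−mL=-200/3737 → turn -1·90°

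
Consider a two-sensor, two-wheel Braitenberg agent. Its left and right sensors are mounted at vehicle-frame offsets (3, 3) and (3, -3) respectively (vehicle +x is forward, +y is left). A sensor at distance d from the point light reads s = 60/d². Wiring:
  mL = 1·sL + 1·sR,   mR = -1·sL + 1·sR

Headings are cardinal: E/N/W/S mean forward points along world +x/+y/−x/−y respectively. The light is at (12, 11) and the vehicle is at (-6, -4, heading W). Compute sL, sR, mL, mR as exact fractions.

4/51 4/39 40/221 16/663

left sensor world pos  = (-9, -7); dL² = 765
right sensor world pos = (-9, -1); dR² = 585
sL = 60/765 = 4/51
sR = 60/585 = 4/39
mL = 1·sL + 1·sR = 40/221
mR = -1·sL + 1·sR = 16/663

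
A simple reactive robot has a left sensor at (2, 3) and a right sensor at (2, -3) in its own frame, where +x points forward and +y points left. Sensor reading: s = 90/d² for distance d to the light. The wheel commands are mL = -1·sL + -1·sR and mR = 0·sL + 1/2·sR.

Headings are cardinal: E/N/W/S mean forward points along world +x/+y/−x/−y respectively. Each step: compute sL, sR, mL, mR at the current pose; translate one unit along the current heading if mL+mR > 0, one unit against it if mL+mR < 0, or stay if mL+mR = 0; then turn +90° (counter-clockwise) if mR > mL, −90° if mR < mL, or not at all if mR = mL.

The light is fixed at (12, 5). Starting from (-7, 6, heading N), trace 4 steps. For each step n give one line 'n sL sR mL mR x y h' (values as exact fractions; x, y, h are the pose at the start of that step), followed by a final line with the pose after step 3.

0 90/493 18/53 -13644/26129 9/53 -7 6 N
1 1/5 1/5 -2/5 1/10 -7 5 W
2 90/229 18/89 -12132/20381 9/89 -6 5 S
3 45/136 9/26 -1197/1768 9/52 -6 6 E
final -7 6 N

n=0: pose=(-7,6,N); sL=90/493, sR=18/53; mL=-13644/26129, mR=9/53; mL+mR=-9207/26129 → advance -1; mR−mL=18081/26129 → turn +1·90°
n=1: pose=(-7,5,W); sL=1/5, sR=1/5; mL=-2/5, mR=1/10; mL+mR=-3/10 → advance -1; mR−mL=1/2 → turn +1·90°
n=2: pose=(-6,5,S); sL=90/229, sR=18/89; mL=-12132/20381, mR=9/89; mL+mR=-10071/20381 → advance -1; mR−mL=14193/20381 → turn +1·90°
n=3: pose=(-6,6,E); sL=45/136, sR=9/26; mL=-1197/1768, mR=9/52; mL+mR=-891/1768 → advance -1; mR−mL=1503/1768 → turn +1·90°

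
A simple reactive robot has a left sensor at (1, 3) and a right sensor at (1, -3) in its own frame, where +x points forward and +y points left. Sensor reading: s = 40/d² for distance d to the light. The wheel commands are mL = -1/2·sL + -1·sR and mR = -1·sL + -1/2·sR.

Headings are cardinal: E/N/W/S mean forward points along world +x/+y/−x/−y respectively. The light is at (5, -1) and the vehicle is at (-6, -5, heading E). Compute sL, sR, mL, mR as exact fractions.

40/101 40/149 -7020/15049 -7980/15049

left sensor world pos  = (-5, -2); dL² = 101
right sensor world pos = (-5, -8); dR² = 149
sL = 40/101 = 40/101
sR = 40/149 = 40/149
mL = -1/2·sL + -1·sR = -7020/15049
mR = -1·sL + -1/2·sR = -7980/15049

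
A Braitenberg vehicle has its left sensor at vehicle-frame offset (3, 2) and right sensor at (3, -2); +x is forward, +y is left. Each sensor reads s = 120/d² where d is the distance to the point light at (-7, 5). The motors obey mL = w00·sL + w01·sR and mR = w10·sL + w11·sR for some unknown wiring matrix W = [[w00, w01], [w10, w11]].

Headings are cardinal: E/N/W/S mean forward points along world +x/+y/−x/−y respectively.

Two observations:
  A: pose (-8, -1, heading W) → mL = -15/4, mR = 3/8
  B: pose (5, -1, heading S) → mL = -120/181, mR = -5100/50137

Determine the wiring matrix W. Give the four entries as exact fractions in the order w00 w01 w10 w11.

obs A: pose=(-8,-1,W) → sL=3/2, sR=15/4, mL=-15/4, mR=3/8
obs B: pose=(5,-1,S) → sL=120/277, sR=120/181, mL=-120/181, mR=-5100/50137
sensor matrix S = [[3/2, 15/4], [120/277, 120/181]]; det S = -31590/50137
solve [mL_A; mL_B] = S·[w00; w01] and [mR_A; mR_B] = S·[w10; w11]:
  w00 = 0, w01 = -1, w10 = -1, w11 = 1/2

0 -1 -1 1/2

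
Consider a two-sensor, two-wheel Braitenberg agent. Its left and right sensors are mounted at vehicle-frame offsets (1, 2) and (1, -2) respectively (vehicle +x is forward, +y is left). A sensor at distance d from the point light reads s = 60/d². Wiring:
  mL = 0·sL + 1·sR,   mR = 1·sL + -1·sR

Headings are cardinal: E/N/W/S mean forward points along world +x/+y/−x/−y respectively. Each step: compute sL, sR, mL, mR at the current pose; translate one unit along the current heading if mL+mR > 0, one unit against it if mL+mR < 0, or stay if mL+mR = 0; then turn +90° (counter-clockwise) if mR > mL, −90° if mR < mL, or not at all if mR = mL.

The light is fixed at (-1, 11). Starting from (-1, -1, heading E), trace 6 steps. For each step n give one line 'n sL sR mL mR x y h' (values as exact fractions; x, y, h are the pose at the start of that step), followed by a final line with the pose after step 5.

0 60/101 60/197 60/197 5760/19897 -1 -1 E
1 30/89 6/17 6/17 -24/1513 0 -1 S
2 4/15 60/121 60/121 -416/1815 0 -2 W
3 15/37 15/37 15/37 0 -1 -2 N
4 60/101 60/197 60/197 5760/19897 -1 -1 E
5 30/89 6/17 6/17 -24/1513 0 -1 S
final 0 -2 W

n=0: pose=(-1,-1,E); sL=60/101, sR=60/197; mL=60/197, mR=5760/19897; mL+mR=60/101 → advance +1; mR−mL=-300/19897 → turn -1·90°
n=1: pose=(0,-1,S); sL=30/89, sR=6/17; mL=6/17, mR=-24/1513; mL+mR=30/89 → advance +1; mR−mL=-558/1513 → turn -1·90°
n=2: pose=(0,-2,W); sL=4/15, sR=60/121; mL=60/121, mR=-416/1815; mL+mR=4/15 → advance +1; mR−mL=-1316/1815 → turn -1·90°
n=3: pose=(-1,-2,N); sL=15/37, sR=15/37; mL=15/37, mR=0; mL+mR=15/37 → advance +1; mR−mL=-15/37 → turn -1·90°
n=4: pose=(-1,-1,E); sL=60/101, sR=60/197; mL=60/197, mR=5760/19897; mL+mR=60/101 → advance +1; mR−mL=-300/19897 → turn -1·90°
n=5: pose=(0,-1,S); sL=30/89, sR=6/17; mL=6/17, mR=-24/1513; mL+mR=30/89 → advance +1; mR−mL=-558/1513 → turn -1·90°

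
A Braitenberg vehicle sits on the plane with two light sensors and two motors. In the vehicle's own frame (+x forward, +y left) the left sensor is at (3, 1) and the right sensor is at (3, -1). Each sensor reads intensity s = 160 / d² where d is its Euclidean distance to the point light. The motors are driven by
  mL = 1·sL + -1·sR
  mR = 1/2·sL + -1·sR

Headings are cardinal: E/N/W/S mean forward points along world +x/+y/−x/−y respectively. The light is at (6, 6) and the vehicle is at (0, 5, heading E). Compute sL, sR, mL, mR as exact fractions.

left sensor world pos  = (3, 6); dL² = 9
right sensor world pos = (3, 4); dR² = 13
sL = 160/9 = 160/9
sR = 160/13 = 160/13
mL = 1·sL + -1·sR = 640/117
mR = 1/2·sL + -1·sR = -400/117

160/9 160/13 640/117 -400/117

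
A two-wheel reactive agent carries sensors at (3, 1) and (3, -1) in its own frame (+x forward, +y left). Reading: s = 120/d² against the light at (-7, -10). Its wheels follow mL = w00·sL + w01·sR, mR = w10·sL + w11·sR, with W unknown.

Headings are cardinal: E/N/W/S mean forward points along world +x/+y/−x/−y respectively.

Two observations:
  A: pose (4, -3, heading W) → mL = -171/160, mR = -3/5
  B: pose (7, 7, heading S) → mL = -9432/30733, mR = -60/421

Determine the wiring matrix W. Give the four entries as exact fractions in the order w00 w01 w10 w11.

-1/2 -1/2 -1/2 0

obs A: pose=(4,-3,W) → sL=6/5, sR=15/16, mL=-171/160, mR=-3/5
obs B: pose=(7,7,S) → sL=120/421, sR=24/73, mL=-9432/30733, mR=-60/421
sensor matrix S = [[6/5, 15/16], [120/421, 24/73]]; det S = 39123/307330
solve [mL_A; mL_B] = S·[w00; w01] and [mR_A; mR_B] = S·[w10; w11]:
  w00 = -1/2, w01 = -1/2, w10 = -1/2, w11 = 0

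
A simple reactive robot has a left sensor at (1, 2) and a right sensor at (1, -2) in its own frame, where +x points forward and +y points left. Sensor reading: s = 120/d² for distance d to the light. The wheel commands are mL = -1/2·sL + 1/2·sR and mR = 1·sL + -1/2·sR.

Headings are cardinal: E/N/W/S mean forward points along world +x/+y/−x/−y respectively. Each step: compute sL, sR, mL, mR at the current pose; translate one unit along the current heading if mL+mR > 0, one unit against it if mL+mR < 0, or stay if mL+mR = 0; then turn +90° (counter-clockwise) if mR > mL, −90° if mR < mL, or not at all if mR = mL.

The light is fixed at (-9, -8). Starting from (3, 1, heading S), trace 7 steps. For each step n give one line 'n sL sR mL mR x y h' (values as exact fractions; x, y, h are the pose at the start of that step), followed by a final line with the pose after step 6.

0 6/13 30/41 72/533 51/533 3 1 S
1 120/157 120/221 -3840/34697 17100/34697 3 0 W
2 60/109 12/13 264/1417 126/1417 2 0 S
3 24/25 120/181 -672/4525 2844/4525 2 -1 W
4 2/3 6/5 4/15 1/15 1 -1 S
5 120/97 24/29 -576/2813 2316/2813 1 -2 W
6 60/73 60/37 1080/2701 30/2701 0 -2 S
final 0 -3 W

n=0: pose=(3,1,S); sL=6/13, sR=30/41; mL=72/533, mR=51/533; mL+mR=3/13 → advance +1; mR−mL=-21/533 → turn -1·90°
n=1: pose=(3,0,W); sL=120/157, sR=120/221; mL=-3840/34697, mR=17100/34697; mL+mR=60/157 → advance +1; mR−mL=20940/34697 → turn +1·90°
n=2: pose=(2,0,S); sL=60/109, sR=12/13; mL=264/1417, mR=126/1417; mL+mR=30/109 → advance +1; mR−mL=-138/1417 → turn -1·90°
n=3: pose=(2,-1,W); sL=24/25, sR=120/181; mL=-672/4525, mR=2844/4525; mL+mR=12/25 → advance +1; mR−mL=3516/4525 → turn +1·90°
n=4: pose=(1,-1,S); sL=2/3, sR=6/5; mL=4/15, mR=1/15; mL+mR=1/3 → advance +1; mR−mL=-1/5 → turn -1·90°
n=5: pose=(1,-2,W); sL=120/97, sR=24/29; mL=-576/2813, mR=2316/2813; mL+mR=60/97 → advance +1; mR−mL=2892/2813 → turn +1·90°
n=6: pose=(0,-2,S); sL=60/73, sR=60/37; mL=1080/2701, mR=30/2701; mL+mR=30/73 → advance +1; mR−mL=-1050/2701 → turn -1·90°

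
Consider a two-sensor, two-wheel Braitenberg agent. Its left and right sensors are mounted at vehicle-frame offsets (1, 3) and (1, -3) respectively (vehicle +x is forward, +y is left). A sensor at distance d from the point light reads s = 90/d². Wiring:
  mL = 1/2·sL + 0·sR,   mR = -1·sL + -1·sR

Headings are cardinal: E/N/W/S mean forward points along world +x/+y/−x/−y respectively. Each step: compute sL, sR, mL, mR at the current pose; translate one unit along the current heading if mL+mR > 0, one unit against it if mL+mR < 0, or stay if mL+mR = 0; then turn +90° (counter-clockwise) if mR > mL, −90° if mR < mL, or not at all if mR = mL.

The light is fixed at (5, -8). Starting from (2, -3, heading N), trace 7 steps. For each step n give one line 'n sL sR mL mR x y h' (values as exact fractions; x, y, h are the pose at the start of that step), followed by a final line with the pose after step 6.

0 5/4 5/2 5/8 -15/4 2 -3 N
1 90/53 18 45/53 -1044/53 2 -4 E
2 9 45/29 9/2 -306/29 1 -4 S
3 90/29 90/89 45/29 -10620/2581 1 -3 W
4 5/4 5/2 5/8 -15/4 2 -3 N
5 90/53 18 45/53 -1044/53 2 -4 E
6 9 45/29 9/2 -306/29 1 -4 S
final 1 -3 W

n=0: pose=(2,-3,N); sL=5/4, sR=5/2; mL=5/8, mR=-15/4; mL+mR=-25/8 → advance -1; mR−mL=-35/8 → turn -1·90°
n=1: pose=(2,-4,E); sL=90/53, sR=18; mL=45/53, mR=-1044/53; mL+mR=-999/53 → advance -1; mR−mL=-1089/53 → turn -1·90°
n=2: pose=(1,-4,S); sL=9, sR=45/29; mL=9/2, mR=-306/29; mL+mR=-351/58 → advance -1; mR−mL=-873/58 → turn -1·90°
n=3: pose=(1,-3,W); sL=90/29, sR=90/89; mL=45/29, mR=-10620/2581; mL+mR=-6615/2581 → advance -1; mR−mL=-14625/2581 → turn -1·90°
n=4: pose=(2,-3,N); sL=5/4, sR=5/2; mL=5/8, mR=-15/4; mL+mR=-25/8 → advance -1; mR−mL=-35/8 → turn -1·90°
n=5: pose=(2,-4,E); sL=90/53, sR=18; mL=45/53, mR=-1044/53; mL+mR=-999/53 → advance -1; mR−mL=-1089/53 → turn -1·90°
n=6: pose=(1,-4,S); sL=9, sR=45/29; mL=9/2, mR=-306/29; mL+mR=-351/58 → advance -1; mR−mL=-873/58 → turn -1·90°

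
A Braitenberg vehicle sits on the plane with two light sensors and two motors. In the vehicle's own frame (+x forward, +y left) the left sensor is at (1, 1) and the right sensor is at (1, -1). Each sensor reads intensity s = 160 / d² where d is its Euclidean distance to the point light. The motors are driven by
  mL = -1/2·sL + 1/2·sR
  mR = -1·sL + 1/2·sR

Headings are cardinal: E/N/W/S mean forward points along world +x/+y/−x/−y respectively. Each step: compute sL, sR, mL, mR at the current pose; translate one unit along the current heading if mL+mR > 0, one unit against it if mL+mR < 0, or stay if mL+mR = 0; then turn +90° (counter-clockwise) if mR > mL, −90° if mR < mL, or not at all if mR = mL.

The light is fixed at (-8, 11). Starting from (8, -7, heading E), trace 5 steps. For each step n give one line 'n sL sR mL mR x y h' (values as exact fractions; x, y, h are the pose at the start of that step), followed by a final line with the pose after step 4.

n=0: pose=(8,-7,E); sL=80/289, sR=16/65; mL=-288/18785, mR=-2888/18785; mL+mR=-3176/18785 → advance -1; mR−mL=-40/289 → turn -1·90°
n=1: pose=(7,-7,S); sL=160/617, sR=160/557; mL=4800/343669, mR=-39760/343669; mL+mR=-34960/343669 → advance -1; mR−mL=-80/617 → turn -1·90°
n=2: pose=(7,-6,W); sL=4/13, sR=40/113; mL=34/1469, mR=-192/1469; mL+mR=-158/1469 → advance -1; mR−mL=-2/13 → turn -1·90°
n=3: pose=(8,-6,N); sL=160/481, sR=32/109; mL=-1024/52429, mR=-9744/52429; mL+mR=-10768/52429 → advance -1; mR−mL=-80/481 → turn -1·90°
n=4: pose=(8,-7,E); sL=80/289, sR=16/65; mL=-288/18785, mR=-2888/18785; mL+mR=-3176/18785 → advance -1; mR−mL=-40/289 → turn -1·90°

0 80/289 16/65 -288/18785 -2888/18785 8 -7 E
1 160/617 160/557 4800/343669 -39760/343669 7 -7 S
2 4/13 40/113 34/1469 -192/1469 7 -6 W
3 160/481 32/109 -1024/52429 -9744/52429 8 -6 N
4 80/289 16/65 -288/18785 -2888/18785 8 -7 E
final 7 -7 S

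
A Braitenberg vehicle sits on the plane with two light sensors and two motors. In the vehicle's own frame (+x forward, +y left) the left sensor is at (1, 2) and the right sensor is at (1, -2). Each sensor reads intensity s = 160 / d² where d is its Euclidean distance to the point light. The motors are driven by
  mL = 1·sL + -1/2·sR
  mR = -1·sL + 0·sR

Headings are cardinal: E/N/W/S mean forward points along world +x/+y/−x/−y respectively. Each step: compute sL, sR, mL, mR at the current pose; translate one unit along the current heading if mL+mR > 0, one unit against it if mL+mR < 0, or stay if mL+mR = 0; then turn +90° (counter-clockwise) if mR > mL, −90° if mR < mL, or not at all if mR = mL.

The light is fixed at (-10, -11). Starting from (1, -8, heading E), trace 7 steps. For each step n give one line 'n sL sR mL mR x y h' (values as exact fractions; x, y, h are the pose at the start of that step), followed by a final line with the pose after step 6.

n=0: pose=(1,-8,E); sL=160/169, sR=32/29; mL=1936/4901, mR=-160/169; mL+mR=-16/29 → advance -1; mR−mL=-6576/4901 → turn -1·90°
n=1: pose=(0,-8,S); sL=40/37, sR=40/17; mL=-60/629, mR=-40/37; mL+mR=-20/17 → advance -1; mR−mL=-620/629 → turn -1·90°
n=2: pose=(0,-7,W); sL=32/17, sR=160/117; mL=2384/1989, mR=-32/17; mL+mR=-80/117 → advance -1; mR−mL=-6128/1989 → turn -1·90°
n=3: pose=(1,-7,N); sL=80/53, sR=80/97; mL=5640/5141, mR=-80/53; mL+mR=-40/97 → advance -1; mR−mL=-13400/5141 → turn -1·90°
n=4: pose=(1,-8,E); sL=160/169, sR=32/29; mL=1936/4901, mR=-160/169; mL+mR=-16/29 → advance -1; mR−mL=-6576/4901 → turn -1·90°
n=5: pose=(0,-8,S); sL=40/37, sR=40/17; mL=-60/629, mR=-40/37; mL+mR=-20/17 → advance -1; mR−mL=-620/629 → turn -1·90°
n=6: pose=(0,-7,W); sL=32/17, sR=160/117; mL=2384/1989, mR=-32/17; mL+mR=-80/117 → advance -1; mR−mL=-6128/1989 → turn -1·90°

0 160/169 32/29 1936/4901 -160/169 1 -8 E
1 40/37 40/17 -60/629 -40/37 0 -8 S
2 32/17 160/117 2384/1989 -32/17 0 -7 W
3 80/53 80/97 5640/5141 -80/53 1 -7 N
4 160/169 32/29 1936/4901 -160/169 1 -8 E
5 40/37 40/17 -60/629 -40/37 0 -8 S
6 32/17 160/117 2384/1989 -32/17 0 -7 W
final 1 -7 N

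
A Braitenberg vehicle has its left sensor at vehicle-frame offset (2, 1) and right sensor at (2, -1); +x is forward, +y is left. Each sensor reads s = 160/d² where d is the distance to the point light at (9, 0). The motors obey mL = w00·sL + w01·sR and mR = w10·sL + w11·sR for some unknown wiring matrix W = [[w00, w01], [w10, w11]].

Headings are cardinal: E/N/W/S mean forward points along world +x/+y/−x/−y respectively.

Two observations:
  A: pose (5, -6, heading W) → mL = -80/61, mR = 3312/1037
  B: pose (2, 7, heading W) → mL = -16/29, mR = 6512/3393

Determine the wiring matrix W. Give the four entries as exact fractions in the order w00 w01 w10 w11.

0 -1/2 1 1/2

obs A: pose=(5,-6,W) → sL=32/17, sR=160/61, mL=-80/61, mR=3312/1037
obs B: pose=(2,7,W) → sL=160/117, sR=32/29, mL=-16/29, mR=6512/3393
sensor matrix S = [[32/17, 160/61], [160/117, 32/29]]; det S = -5312512/3518541
solve [mL_A; mL_B] = S·[w00; w01] and [mR_A; mR_B] = S·[w10; w11]:
  w00 = 0, w01 = -1/2, w10 = 1, w11 = 1/2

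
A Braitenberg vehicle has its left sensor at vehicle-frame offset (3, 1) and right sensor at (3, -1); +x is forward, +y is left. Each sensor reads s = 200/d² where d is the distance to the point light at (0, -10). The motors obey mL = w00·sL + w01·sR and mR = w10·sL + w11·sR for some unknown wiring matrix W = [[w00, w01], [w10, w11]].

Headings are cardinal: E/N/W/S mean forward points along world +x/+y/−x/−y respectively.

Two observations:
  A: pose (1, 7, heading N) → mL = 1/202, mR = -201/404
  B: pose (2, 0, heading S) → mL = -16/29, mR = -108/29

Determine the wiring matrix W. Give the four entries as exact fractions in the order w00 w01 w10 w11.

obs A: pose=(1,7,N) → sL=1/2, sR=50/101, mL=1/202, mR=-201/404
obs B: pose=(2,0,S) → sL=100/29, sR=4, mL=-16/29, mR=-108/29
sensor matrix S = [[1/2, 50/101], [100/29, 4]]; det S = 858/2929
solve [mL_A; mL_B] = S·[w00; w01] and [mR_A; mR_B] = S·[w10; w11]:
  w00 = 1, w01 = -1, w10 = -1/2, w11 = -1/2

1 -1 -1/2 -1/2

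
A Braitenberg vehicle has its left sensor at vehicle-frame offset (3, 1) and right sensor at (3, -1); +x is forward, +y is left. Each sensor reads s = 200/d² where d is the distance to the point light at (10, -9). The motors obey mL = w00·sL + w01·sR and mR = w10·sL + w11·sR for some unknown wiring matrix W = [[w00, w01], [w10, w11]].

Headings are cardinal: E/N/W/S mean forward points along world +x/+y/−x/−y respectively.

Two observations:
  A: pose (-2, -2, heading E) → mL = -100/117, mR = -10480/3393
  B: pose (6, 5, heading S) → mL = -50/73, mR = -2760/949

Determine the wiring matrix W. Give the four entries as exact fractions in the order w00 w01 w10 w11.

obs A: pose=(-2,-2,E) → sL=40/29, sR=200/117, mL=-100/117, mR=-10480/3393
obs B: pose=(6,5,S) → sL=20/13, sR=100/73, mL=-50/73, mR=-2760/949
sensor matrix S = [[40/29, 200/117], [20/13, 100/73]]; det S = -2384000/3219957
solve [mL_A; mL_B] = S·[w00; w01] and [mR_A; mR_B] = S·[w10; w11]:
  w00 = 0, w01 = -1/2, w10 = -1, w11 = -1

0 -1/2 -1 -1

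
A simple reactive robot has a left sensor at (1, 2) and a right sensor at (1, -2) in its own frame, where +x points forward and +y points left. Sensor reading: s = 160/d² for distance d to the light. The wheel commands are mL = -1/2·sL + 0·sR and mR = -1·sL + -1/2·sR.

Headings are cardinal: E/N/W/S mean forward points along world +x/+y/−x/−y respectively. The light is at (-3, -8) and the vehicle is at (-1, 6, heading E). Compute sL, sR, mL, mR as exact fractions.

32/53 160/153 -16/53 -9136/8109

left sensor world pos  = (0, 8); dL² = 265
right sensor world pos = (0, 4); dR² = 153
sL = 160/265 = 32/53
sR = 160/153 = 160/153
mL = -1/2·sL + 0·sR = -16/53
mR = -1·sL + -1/2·sR = -9136/8109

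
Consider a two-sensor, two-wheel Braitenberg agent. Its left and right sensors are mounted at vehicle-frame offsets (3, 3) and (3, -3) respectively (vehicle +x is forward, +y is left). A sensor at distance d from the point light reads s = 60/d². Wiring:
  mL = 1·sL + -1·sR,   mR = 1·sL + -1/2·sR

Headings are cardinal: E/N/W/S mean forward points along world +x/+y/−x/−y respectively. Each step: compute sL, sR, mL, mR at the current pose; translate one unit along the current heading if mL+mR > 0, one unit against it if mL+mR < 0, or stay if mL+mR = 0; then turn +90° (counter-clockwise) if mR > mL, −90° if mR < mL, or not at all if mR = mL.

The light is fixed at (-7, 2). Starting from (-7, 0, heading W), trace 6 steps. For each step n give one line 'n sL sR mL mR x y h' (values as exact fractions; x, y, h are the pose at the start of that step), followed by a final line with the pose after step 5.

0 30/17 6 -72/17 -21/17 -7 0 W
1 60/41 60/29 -720/1189 510/1189 -6 0 S
2 3 15/8 9/8 33/16 -6 1 E
3 12 60/29 288/29 318/29 -5 1 N
4 6 6 0 3 -5 2 W
5 12/5 60/13 -144/65 6/65 -6 2 S
final -6 3 E

n=0: pose=(-7,0,W); sL=30/17, sR=6; mL=-72/17, mR=-21/17; mL+mR=-93/17 → advance -1; mR−mL=3 → turn +1·90°
n=1: pose=(-6,0,S); sL=60/41, sR=60/29; mL=-720/1189, mR=510/1189; mL+mR=-210/1189 → advance -1; mR−mL=30/29 → turn +1·90°
n=2: pose=(-6,1,E); sL=3, sR=15/8; mL=9/8, mR=33/16; mL+mR=51/16 → advance +1; mR−mL=15/16 → turn +1·90°
n=3: pose=(-5,1,N); sL=12, sR=60/29; mL=288/29, mR=318/29; mL+mR=606/29 → advance +1; mR−mL=30/29 → turn +1·90°
n=4: pose=(-5,2,W); sL=6, sR=6; mL=0, mR=3; mL+mR=3 → advance +1; mR−mL=3 → turn +1·90°
n=5: pose=(-6,2,S); sL=12/5, sR=60/13; mL=-144/65, mR=6/65; mL+mR=-138/65 → advance -1; mR−mL=30/13 → turn +1·90°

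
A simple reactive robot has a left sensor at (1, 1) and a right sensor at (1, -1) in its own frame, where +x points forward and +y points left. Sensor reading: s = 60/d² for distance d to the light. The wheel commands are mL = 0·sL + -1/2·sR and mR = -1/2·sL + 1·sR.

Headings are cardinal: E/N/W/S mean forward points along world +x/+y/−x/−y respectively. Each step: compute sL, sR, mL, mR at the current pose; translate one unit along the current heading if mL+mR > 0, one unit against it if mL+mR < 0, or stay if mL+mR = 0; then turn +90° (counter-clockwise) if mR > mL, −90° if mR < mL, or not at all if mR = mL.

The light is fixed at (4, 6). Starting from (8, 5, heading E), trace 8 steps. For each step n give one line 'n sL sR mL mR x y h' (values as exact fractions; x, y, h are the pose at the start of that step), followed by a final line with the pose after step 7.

n=0: pose=(8,5,E); sL=12/5, sR=60/29; mL=-30/29, mR=126/145; mL+mR=-24/145 → advance -1; mR−mL=276/145 → turn +1·90°
n=1: pose=(7,5,N); sL=15, sR=15/4; mL=-15/8, mR=-15/4; mL+mR=-45/8 → advance -1; mR−mL=-15/8 → turn -1·90°
n=2: pose=(7,4,E); sL=60/17, sR=12/5; mL=-6/5, mR=54/85; mL+mR=-48/85 → advance -1; mR−mL=156/85 → turn +1·90°
n=3: pose=(6,4,N); sL=30, sR=6; mL=-3, mR=-9; mL+mR=-12 → advance -1; mR−mL=-6 → turn -1·90°
n=4: pose=(6,3,E); sL=60/13, sR=12/5; mL=-6/5, mR=6/65; mL+mR=-72/65 → advance -1; mR−mL=84/65 → turn +1·90°
n=5: pose=(5,3,N); sL=15, sR=15/2; mL=-15/4, mR=0; mL+mR=-15/4 → advance -1; mR−mL=15/4 → turn +1·90°
n=6: pose=(5,2,W); sL=12/5, sR=20/3; mL=-10/3, mR=82/15; mL+mR=32/15 → advance +1; mR−mL=44/5 → turn +1·90°
n=7: pose=(4,2,S); sL=30/13, sR=30/13; mL=-15/13, mR=15/13; mL+mR=0 → advance +0; mR−mL=30/13 → turn +1·90°

0 12/5 60/29 -30/29 126/145 8 5 E
1 15 15/4 -15/8 -15/4 7 5 N
2 60/17 12/5 -6/5 54/85 7 4 E
3 30 6 -3 -9 6 4 N
4 60/13 12/5 -6/5 6/65 6 3 E
5 15 15/2 -15/4 0 5 3 N
6 12/5 20/3 -10/3 82/15 5 2 W
7 30/13 30/13 -15/13 15/13 4 2 S
final 4 2 E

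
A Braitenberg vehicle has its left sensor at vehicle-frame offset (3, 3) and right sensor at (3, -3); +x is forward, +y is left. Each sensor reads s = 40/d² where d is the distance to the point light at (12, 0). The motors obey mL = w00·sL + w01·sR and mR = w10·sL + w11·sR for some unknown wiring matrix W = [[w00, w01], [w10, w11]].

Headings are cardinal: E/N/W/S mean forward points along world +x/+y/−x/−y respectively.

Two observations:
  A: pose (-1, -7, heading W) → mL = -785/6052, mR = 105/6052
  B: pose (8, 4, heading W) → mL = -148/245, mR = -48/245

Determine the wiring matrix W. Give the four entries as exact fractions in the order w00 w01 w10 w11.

-1/2 -1/2 -1/2 1/2

obs A: pose=(-1,-7,W) → sL=10/89, sR=5/34, mL=-785/6052, mR=105/6052
obs B: pose=(8,4,W) → sL=4/5, sR=20/49, mL=-148/245, mR=-48/245
sensor matrix S = [[10/89, 5/34], [4/5, 20/49]]; det S = -5322/74137
solve [mL_A; mL_B] = S·[w00; w01] and [mR_A; mR_B] = S·[w10; w11]:
  w00 = -1/2, w01 = -1/2, w10 = -1/2, w11 = 1/2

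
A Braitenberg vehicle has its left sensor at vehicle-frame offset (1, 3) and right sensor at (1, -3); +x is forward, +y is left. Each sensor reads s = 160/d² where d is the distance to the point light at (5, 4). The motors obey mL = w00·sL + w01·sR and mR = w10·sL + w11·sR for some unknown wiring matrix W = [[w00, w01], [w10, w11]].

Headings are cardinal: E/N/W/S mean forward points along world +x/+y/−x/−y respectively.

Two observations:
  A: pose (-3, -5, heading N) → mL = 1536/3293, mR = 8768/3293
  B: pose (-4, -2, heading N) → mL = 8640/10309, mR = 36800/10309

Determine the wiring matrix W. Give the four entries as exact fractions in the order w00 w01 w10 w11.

obs A: pose=(-3,-5,N) → sL=32/37, sR=160/89, mL=1536/3293, mR=8768/3293
obs B: pose=(-4,-2,N) → sL=160/169, sR=160/61, mL=8640/10309, mR=36800/10309
sensor matrix S = [[32/37, 160/89], [160/169, 160/61]]; det S = 19230720/33947537
solve [mL_A; mL_B] = S·[w00; w01] and [mR_A; mR_B] = S·[w10; w11]:
  w00 = -1/2, w01 = 1/2, w10 = 1, w11 = 1

-1/2 1/2 1 1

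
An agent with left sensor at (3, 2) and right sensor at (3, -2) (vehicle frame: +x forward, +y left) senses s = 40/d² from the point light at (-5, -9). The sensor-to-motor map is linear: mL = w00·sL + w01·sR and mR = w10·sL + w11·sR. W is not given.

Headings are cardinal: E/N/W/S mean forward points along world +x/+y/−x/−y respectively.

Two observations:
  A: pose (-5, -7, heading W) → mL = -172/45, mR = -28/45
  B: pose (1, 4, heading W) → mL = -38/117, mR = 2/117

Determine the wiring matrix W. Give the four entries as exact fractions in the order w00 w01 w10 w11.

obs A: pose=(-5,-7,W) → sL=40/9, sR=8/5, mL=-172/45, mR=-28/45
obs B: pose=(1,4,W) → sL=4/13, sR=20/117, mL=-38/117, mR=2/117
sensor matrix S = [[40/9, 8/5], [4/13, 20/117]]; det S = 1408/5265
solve [mL_A; mL_B] = S·[w00; w01] and [mR_A; mR_B] = S·[w10; w11]:
  w00 = -1/2, w01 = -1, w10 = -1/2, w11 = 1

-1/2 -1 -1/2 1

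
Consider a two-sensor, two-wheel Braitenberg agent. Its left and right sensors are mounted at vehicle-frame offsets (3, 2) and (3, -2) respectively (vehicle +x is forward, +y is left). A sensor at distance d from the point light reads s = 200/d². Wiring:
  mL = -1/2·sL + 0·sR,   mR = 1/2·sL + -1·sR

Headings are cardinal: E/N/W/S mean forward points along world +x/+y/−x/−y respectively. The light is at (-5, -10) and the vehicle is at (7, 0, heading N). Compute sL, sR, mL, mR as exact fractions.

left sensor world pos  = (5, 3); dL² = 269
right sensor world pos = (9, 3); dR² = 365
sL = 200/269 = 200/269
sR = 200/365 = 40/73
mL = -1/2·sL + 0·sR = -100/269
mR = 1/2·sL + -1·sR = -3460/19637

200/269 40/73 -100/269 -3460/19637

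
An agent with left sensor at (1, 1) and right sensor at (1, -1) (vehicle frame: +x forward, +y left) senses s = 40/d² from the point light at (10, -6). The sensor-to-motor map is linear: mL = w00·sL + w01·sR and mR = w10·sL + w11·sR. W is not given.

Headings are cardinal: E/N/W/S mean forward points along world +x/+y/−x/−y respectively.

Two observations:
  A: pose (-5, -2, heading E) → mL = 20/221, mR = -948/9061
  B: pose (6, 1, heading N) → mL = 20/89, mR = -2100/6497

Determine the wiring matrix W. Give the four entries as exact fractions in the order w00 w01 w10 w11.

1/2 0 1/2 -1

obs A: pose=(-5,-2,E) → sL=40/221, sR=8/41, mL=20/221, mR=-948/9061
obs B: pose=(6,1,N) → sL=40/89, sR=40/73, mL=20/89, mR=-2100/6497
sensor matrix S = [[40/221, 8/41], [40/89, 40/73]]; det S = 675840/58869317
solve [mL_A; mL_B] = S·[w00; w01] and [mR_A; mR_B] = S·[w10; w11]:
  w00 = 1/2, w01 = 0, w10 = 1/2, w11 = -1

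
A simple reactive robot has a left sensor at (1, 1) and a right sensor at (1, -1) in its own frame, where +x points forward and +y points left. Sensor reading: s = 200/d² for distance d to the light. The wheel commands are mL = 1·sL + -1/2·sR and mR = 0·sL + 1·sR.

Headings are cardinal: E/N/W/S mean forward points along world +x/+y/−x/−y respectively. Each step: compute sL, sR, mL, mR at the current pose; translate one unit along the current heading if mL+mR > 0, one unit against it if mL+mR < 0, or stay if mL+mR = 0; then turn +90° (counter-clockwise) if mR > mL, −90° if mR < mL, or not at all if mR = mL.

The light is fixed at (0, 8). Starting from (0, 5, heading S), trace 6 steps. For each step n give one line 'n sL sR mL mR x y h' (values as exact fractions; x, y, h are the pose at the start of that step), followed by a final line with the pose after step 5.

0 200/17 200/17 100/17 200/17 0 5 S
1 20 100/13 210/13 100/13 0 4 E
2 200/29 8 84/29 8 1 4 S
3 10 5 15/2 5 1 3 E
4 40/9 200/37 580/333 200/37 2 3 S
5 100/17 100/29 2050/493 100/29 2 2 E
final 3 2 S

n=0: pose=(0,5,S); sL=200/17, sR=200/17; mL=100/17, mR=200/17; mL+mR=300/17 → advance +1; mR−mL=100/17 → turn +1·90°
n=1: pose=(0,4,E); sL=20, sR=100/13; mL=210/13, mR=100/13; mL+mR=310/13 → advance +1; mR−mL=-110/13 → turn -1·90°
n=2: pose=(1,4,S); sL=200/29, sR=8; mL=84/29, mR=8; mL+mR=316/29 → advance +1; mR−mL=148/29 → turn +1·90°
n=3: pose=(1,3,E); sL=10, sR=5; mL=15/2, mR=5; mL+mR=25/2 → advance +1; mR−mL=-5/2 → turn -1·90°
n=4: pose=(2,3,S); sL=40/9, sR=200/37; mL=580/333, mR=200/37; mL+mR=2380/333 → advance +1; mR−mL=1220/333 → turn +1·90°
n=5: pose=(2,2,E); sL=100/17, sR=100/29; mL=2050/493, mR=100/29; mL+mR=3750/493 → advance +1; mR−mL=-350/493 → turn -1·90°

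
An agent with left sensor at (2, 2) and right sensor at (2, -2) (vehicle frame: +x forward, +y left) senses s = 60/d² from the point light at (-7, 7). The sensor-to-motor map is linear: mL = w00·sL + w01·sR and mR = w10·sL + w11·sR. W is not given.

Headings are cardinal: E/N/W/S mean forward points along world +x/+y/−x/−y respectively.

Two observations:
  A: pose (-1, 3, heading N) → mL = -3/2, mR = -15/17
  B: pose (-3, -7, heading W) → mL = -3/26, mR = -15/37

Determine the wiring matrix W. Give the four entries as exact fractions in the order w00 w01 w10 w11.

obs A: pose=(-1,3,N) → sL=3, sR=15/17, mL=-3/2, mR=-15/17
obs B: pose=(-3,-7,W) → sL=3/13, sR=15/37, mL=-3/26, mR=-15/37
sensor matrix S = [[3, 15/17], [3/13, 15/37]]; det S = 8280/8177
solve [mL_A; mL_B] = S·[w00; w01] and [mR_A; mR_B] = S·[w10; w11]:
  w00 = -1/2, w01 = 0, w10 = 0, w11 = -1

-1/2 0 0 -1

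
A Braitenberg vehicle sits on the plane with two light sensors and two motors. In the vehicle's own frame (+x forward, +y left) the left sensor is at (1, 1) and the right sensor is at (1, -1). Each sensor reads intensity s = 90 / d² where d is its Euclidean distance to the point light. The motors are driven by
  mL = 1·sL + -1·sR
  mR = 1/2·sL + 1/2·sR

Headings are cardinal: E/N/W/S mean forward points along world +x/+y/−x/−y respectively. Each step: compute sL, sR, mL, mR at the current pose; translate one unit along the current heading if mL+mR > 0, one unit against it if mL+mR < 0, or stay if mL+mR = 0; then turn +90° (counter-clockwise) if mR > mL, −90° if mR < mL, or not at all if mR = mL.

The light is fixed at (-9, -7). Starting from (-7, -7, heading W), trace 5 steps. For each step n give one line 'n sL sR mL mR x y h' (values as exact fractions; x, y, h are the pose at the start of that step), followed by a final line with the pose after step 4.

n=0: pose=(-7,-7,W); sL=45, sR=45; mL=0, mR=45; mL+mR=45 → advance +1; mR−mL=45 → turn +1·90°
n=1: pose=(-8,-7,S); sL=18, sR=90; mL=-72, mR=54; mL+mR=-18 → advance -1; mR−mL=126 → turn +1·90°
n=2: pose=(-8,-6,E); sL=45/4, sR=45/2; mL=-45/4, mR=135/8; mL+mR=45/8 → advance +1; mR−mL=225/8 → turn +1·90°
n=3: pose=(-7,-6,N); sL=18, sR=90/13; mL=144/13, mR=162/13; mL+mR=306/13 → advance +1; mR−mL=18/13 → turn +1·90°
n=4: pose=(-7,-5,W); sL=45, sR=9; mL=36, mR=27; mL+mR=63 → advance +1; mR−mL=-9 → turn -1·90°

0 45 45 0 45 -7 -7 W
1 18 90 -72 54 -8 -7 S
2 45/4 45/2 -45/4 135/8 -8 -6 E
3 18 90/13 144/13 162/13 -7 -6 N
4 45 9 36 27 -7 -5 W
final -8 -5 N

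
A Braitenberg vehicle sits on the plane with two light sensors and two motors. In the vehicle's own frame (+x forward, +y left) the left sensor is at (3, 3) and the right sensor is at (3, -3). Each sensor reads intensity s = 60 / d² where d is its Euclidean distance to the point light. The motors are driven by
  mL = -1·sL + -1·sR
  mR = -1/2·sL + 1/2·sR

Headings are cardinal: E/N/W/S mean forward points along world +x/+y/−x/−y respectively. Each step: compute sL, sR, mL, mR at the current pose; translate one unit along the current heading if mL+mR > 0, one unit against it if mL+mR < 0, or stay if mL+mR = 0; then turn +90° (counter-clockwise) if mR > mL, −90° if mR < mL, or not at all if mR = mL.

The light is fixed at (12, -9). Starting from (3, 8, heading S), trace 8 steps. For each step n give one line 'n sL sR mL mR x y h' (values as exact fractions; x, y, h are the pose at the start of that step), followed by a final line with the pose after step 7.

n=0: pose=(3,8,S); sL=15/58, sR=3/17; mL=-429/986, mR=-81/1972; mL+mR=-939/1972 → advance -1; mR−mL=777/1972 → turn +1·90°
n=1: pose=(3,9,E); sL=20/159, sR=20/87; mL=-1640/4611, mR=80/1537; mL+mR=-1400/4611 → advance -1; mR−mL=1880/4611 → turn +1·90°
n=2: pose=(2,9,N); sL=6/61, sR=6/49; mL=-660/2989, mR=36/2989; mL+mR=-624/2989 → advance -1; mR−mL=696/2989 → turn +1·90°
n=3: pose=(2,8,W); sL=12/73, sR=60/569; mL=-11208/41537, mR=-1224/41537; mL+mR=-12432/41537 → advance -1; mR−mL=9984/41537 → turn +1·90°
n=4: pose=(3,8,S); sL=15/58, sR=3/17; mL=-429/986, mR=-81/1972; mL+mR=-939/1972 → advance -1; mR−mL=777/1972 → turn +1·90°
n=5: pose=(3,9,E); sL=20/159, sR=20/87; mL=-1640/4611, mR=80/1537; mL+mR=-1400/4611 → advance -1; mR−mL=1880/4611 → turn +1·90°
n=6: pose=(2,9,N); sL=6/61, sR=6/49; mL=-660/2989, mR=36/2989; mL+mR=-624/2989 → advance -1; mR−mL=696/2989 → turn +1·90°
n=7: pose=(2,8,W); sL=12/73, sR=60/569; mL=-11208/41537, mR=-1224/41537; mL+mR=-12432/41537 → advance -1; mR−mL=9984/41537 → turn +1·90°

0 15/58 3/17 -429/986 -81/1972 3 8 S
1 20/159 20/87 -1640/4611 80/1537 3 9 E
2 6/61 6/49 -660/2989 36/2989 2 9 N
3 12/73 60/569 -11208/41537 -1224/41537 2 8 W
4 15/58 3/17 -429/986 -81/1972 3 8 S
5 20/159 20/87 -1640/4611 80/1537 3 9 E
6 6/61 6/49 -660/2989 36/2989 2 9 N
7 12/73 60/569 -11208/41537 -1224/41537 2 8 W
final 3 8 S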